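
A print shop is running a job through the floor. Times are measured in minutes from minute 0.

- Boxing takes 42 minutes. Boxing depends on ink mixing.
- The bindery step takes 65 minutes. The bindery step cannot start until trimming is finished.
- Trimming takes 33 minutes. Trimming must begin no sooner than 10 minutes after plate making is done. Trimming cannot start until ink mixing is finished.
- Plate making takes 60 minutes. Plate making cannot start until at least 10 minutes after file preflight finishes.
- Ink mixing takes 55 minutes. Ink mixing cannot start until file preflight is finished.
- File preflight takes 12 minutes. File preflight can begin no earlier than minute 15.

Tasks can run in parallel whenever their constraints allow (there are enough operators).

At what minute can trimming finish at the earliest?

140

File preflight cannot begin until its own release at minute 15. It runs from minute 15 to 15 + 12 = minute 27.
After file preflight (finishes minute 27), ink mixing can start at minute 27 and finishes at minute 82.
Plate making cannot begin until file preflight (finishes minute 27, plus 10-minute gap → minute 37). It runs from minute 37 to 37 + 60 = minute 97.
Trimming cannot start until plate making (finishes minute 97, plus 10-minute gap → minute 107); ink mixing (finishes minute 82). The controlling bound is minute 107, so trimming finishes at 107 + 33 = minute 140.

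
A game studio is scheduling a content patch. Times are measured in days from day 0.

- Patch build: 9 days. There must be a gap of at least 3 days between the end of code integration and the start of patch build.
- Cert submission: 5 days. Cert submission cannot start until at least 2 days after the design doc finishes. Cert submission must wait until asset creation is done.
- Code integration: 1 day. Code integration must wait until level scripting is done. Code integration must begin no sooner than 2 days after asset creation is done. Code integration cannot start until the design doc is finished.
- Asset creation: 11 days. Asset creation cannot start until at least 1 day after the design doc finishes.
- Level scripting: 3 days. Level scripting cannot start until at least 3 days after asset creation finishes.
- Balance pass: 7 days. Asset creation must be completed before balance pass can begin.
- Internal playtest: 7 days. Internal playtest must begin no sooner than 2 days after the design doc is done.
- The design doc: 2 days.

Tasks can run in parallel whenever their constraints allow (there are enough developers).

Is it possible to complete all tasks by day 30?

The design doc has no prerequisites, so it starts at day 0 and finishes at day 2.
Internal playtest waits on the design doc (finishes day 2, plus 2-day gap → day 4), so it starts at day 4 and finishes at 4 + 7 = day 11.
Asset creation cannot begin until the design doc (finishes day 2, plus 1-day gap → day 3). It runs from day 3 to 3 + 11 = day 14.
For cert submission: the design doc (finishes day 2, plus 2-day gap → day 4); asset creation (finishes day 14). Taking the maximum gives a start of day 14, and it finishes at 14 + 5 = day 19.
Balance pass waits on asset creation (finishes day 14), so it starts at day 14 and finishes at 14 + 7 = day 21.
After asset creation (finishes day 14, plus 3-day gap → day 17), level scripting can start at day 17 and finishes at day 20.
Code integration needs all of level scripting (finishes day 20); asset creation (finishes day 14, plus 2-day gap → day 16); the design doc (finishes day 2). That puts its earliest start at day 20; it finishes at 20 + 1 = day 21.
After code integration (finishes day 21, plus 3-day gap → day 24), patch build can start at day 24 and finishes at day 33.
The earliest everything can be done is day 33, which is after the deadline of 30, so it is not possible.

No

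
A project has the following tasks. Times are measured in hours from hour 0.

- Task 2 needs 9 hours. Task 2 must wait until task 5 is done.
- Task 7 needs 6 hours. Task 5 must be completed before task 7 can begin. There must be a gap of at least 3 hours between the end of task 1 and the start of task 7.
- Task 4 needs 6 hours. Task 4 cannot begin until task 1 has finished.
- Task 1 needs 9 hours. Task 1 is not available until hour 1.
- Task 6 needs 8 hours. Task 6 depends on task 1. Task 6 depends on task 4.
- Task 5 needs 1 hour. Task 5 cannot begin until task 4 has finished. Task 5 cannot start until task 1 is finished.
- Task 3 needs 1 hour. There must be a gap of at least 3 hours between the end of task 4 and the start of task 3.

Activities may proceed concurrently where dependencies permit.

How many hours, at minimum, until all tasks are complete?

After its own release at hour 1, task 1 can start at hour 1 and finishes at hour 10.
After task 1 (finishes hour 10), task 4 can start at hour 10 and finishes at hour 16.
Task 6 cannot start until task 1 (finishes hour 10); task 4 (finishes hour 16). The controlling bound is hour 16, so task 6 finishes at 16 + 8 = hour 24.
Task 5 has to wait for task 4 (finishes hour 16); task 1 (finishes hour 10). The latest of these is hour 16, so task 5 runs hour 16 to 16 + 1 = hour 17.
For task 7: task 5 (finishes hour 17); task 1 (finishes hour 10, plus 3-hour gap → hour 13). Taking the maximum gives a start of hour 17, and it finishes at 17 + 6 = hour 23.
After task 5 (finishes hour 17), task 2 can start at hour 17 and finishes at hour 26.
Task 3 waits on task 4 (finishes hour 16, plus 3-hour gap → hour 19), so it starts at hour 19 and finishes at 19 + 1 = hour 20.
All tasks are finished once the last one completes. Finish times: Task 1 at 10, Task 2 at 26, Task 3 at 20, Task 4 at 16, Task 5 at 17, Task 6 at 24, Task 7 at 23. The latest is hour 26.

26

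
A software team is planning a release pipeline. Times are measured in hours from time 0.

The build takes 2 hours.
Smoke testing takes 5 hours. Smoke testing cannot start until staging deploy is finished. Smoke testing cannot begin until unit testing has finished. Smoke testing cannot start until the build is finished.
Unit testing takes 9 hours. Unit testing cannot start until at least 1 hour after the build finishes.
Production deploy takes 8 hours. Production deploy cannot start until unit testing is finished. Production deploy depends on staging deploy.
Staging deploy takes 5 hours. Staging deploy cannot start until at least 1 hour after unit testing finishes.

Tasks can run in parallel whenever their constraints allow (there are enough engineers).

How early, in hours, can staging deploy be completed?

Nothing blocks the build, so it runs from hour 0 to hour 2.
After the build (finishes hour 2, plus 1-hour gap → hour 3), unit testing can start at hour 3 and finishes at hour 12.
Staging deploy cannot begin until unit testing (finishes hour 12, plus 1-hour gap → hour 13). It runs from hour 13 to 13 + 5 = hour 18.

18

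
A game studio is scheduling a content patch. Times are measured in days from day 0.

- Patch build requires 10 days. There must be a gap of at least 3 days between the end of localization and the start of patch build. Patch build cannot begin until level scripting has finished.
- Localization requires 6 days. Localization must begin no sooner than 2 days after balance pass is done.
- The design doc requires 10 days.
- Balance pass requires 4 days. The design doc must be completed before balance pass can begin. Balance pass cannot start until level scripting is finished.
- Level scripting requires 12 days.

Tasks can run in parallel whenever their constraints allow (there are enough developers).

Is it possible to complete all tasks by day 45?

Yes

Level scripting has no prerequisites, so it starts at day 0 and finishes at day 12.
The design doc has no prerequisites, so it starts at day 0 and finishes at day 10.
For balance pass: the design doc (finishes day 10); level scripting (finishes day 12). Taking the maximum gives a start of day 12, and it finishes at 12 + 4 = day 16.
After balance pass (finishes day 16, plus 2-day gap → day 18), localization can start at day 18 and finishes at day 24.
Patch build has to wait for localization (finishes day 24, plus 3-day gap → day 27); level scripting (finishes day 12). The latest of these is day 27, so patch build runs day 27 to 27 + 10 = day 37.
Every task is finished by day 37, which is no later than the deadline of 45, so the schedule is feasible.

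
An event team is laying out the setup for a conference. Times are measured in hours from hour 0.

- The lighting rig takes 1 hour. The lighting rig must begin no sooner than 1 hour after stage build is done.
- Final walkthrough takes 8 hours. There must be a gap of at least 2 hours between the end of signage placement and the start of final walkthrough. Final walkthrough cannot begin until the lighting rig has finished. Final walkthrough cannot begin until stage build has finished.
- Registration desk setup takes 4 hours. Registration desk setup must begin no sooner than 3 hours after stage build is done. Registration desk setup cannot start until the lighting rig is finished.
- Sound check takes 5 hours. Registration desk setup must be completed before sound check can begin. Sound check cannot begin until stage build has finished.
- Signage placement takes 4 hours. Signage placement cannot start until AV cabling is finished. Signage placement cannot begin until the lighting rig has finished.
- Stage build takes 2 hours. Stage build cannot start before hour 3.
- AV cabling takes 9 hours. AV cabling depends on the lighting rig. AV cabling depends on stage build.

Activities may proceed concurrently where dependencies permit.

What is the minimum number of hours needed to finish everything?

30

Stage build cannot begin until its own release at hour 3. It runs from hour 3 to 3 + 2 = hour 5.
After stage build (finishes hour 5, plus 1-hour gap → hour 6), the lighting rig can start at hour 6 and finishes at hour 7.
Registration desk setup has to wait for stage build (finishes hour 5, plus 3-hour gap → hour 8); the lighting rig (finishes hour 7). The latest of these is hour 8, so registration desk setup runs hour 8 to 8 + 4 = hour 12.
Sound check needs all of registration desk setup (finishes hour 12); stage build (finishes hour 5). That puts its earliest start at hour 12; it finishes at 12 + 5 = hour 17.
AV cabling has to wait for the lighting rig (finishes hour 7); stage build (finishes hour 5). The latest of these is hour 7, so AV cabling runs hour 7 to 7 + 9 = hour 16.
For signage placement: AV cabling (finishes hour 16); the lighting rig (finishes hour 7). Taking the maximum gives a start of hour 16, and it finishes at 16 + 4 = hour 20.
Final walkthrough needs all of signage placement (finishes hour 20, plus 2-hour gap → hour 22); the lighting rig (finishes hour 7); stage build (finishes hour 5). That puts its earliest start at hour 22; it finishes at 22 + 8 = hour 30.
All tasks are finished once the last one completes. Finish times: Stage build at 5, The lighting rig at 7, AV cabling at 16, Registration desk setup at 12, Signage placement at 20, Sound check at 17, Final walkthrough at 30. The latest is hour 30.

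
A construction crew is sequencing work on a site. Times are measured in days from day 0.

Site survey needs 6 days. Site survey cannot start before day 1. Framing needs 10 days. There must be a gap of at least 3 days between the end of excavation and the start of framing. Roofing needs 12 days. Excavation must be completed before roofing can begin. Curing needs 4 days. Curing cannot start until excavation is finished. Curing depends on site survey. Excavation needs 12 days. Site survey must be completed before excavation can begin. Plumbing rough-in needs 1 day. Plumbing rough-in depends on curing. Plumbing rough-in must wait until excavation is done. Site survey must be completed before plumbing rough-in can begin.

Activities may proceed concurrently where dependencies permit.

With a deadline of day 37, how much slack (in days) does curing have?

13

Site survey cannot begin until its own release at day 1. It runs from day 1 to 1 + 6 = day 7.
After site survey (finishes day 7), excavation can start at day 7 and finishes at day 19.
Curing needs all of excavation (finishes day 19); site survey (finishes day 7). That puts its earliest start at day 19; it finishes at 19 + 4 = day 23.

Working backward from the deadline:
Nothing follows plumbing rough-in; the deadline of day 37 is its only limit. It must start by 37 − 1 = day 36.
Curing has to be done before plumbing rough-in (must start by day 36). That means finishing by day 36, i.e. starting by 36 − 4 = day 32.
So curing can start as early as day 19 and as late as day 32, giving 32 − 19 = 13 days of slack.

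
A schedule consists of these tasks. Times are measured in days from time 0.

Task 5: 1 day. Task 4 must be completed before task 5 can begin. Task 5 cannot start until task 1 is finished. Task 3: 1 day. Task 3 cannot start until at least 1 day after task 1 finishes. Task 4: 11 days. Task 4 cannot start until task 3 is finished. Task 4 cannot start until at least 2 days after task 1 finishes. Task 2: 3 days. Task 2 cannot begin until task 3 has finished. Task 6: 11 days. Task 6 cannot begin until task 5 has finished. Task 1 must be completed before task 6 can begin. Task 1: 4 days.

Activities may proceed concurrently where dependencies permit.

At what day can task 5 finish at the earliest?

18

Nothing blocks task 1, so it runs from day 0 to day 4.
Task 3 cannot begin until task 1 (finishes day 4, plus 1-day gap → day 5). It runs from day 5 to 5 + 1 = day 6.
Task 4 has to wait for task 3 (finishes day 6); task 1 (finishes day 4, plus 2-day gap → day 6). The latest of these is day 6, so task 4 runs day 6 to 6 + 11 = day 17.
Task 5 has to wait for task 4 (finishes day 17); task 1 (finishes day 4). The latest of these is day 17, so task 5 runs day 17 to 17 + 1 = day 18.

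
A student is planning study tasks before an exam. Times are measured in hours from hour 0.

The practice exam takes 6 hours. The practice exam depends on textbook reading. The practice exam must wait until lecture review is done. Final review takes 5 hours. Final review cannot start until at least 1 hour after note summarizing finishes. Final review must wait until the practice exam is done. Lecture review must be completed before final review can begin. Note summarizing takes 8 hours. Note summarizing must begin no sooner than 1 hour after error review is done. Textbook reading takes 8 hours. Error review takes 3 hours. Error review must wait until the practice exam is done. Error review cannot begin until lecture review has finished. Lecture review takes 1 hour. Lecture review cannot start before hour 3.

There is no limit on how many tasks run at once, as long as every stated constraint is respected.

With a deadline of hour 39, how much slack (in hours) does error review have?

7

After its own release at hour 3, lecture review can start at hour 3 and finishes at hour 4.
Nothing blocks textbook reading, so it runs from hour 0 to hour 8.
The practice exam needs all of textbook reading (finishes hour 8); lecture review (finishes hour 4). That puts its earliest start at hour 8; it finishes at 8 + 6 = hour 14.
Error review cannot start until the practice exam (finishes hour 14); lecture review (finishes hour 4). The controlling bound is hour 14, so error review finishes at 14 + 3 = hour 17.

Working backward from the deadline:
To finish by hour 39, final review (duration 5) must start no later than hour 34.
Note summarizing has to be done before final review (must start by hour 34, minus 1-hour gap → hour 33). That means finishing by hour 33, i.e. starting by 33 − 8 = hour 25.
Error review feeds into note summarizing (must start by hour 25, minus 1-hour gap → hour 24); so error review must finish by hour 24 and therefore start by hour 21.
So error review can start as early as hour 14 and as late as hour 21, giving 21 − 14 = 7 hours of slack.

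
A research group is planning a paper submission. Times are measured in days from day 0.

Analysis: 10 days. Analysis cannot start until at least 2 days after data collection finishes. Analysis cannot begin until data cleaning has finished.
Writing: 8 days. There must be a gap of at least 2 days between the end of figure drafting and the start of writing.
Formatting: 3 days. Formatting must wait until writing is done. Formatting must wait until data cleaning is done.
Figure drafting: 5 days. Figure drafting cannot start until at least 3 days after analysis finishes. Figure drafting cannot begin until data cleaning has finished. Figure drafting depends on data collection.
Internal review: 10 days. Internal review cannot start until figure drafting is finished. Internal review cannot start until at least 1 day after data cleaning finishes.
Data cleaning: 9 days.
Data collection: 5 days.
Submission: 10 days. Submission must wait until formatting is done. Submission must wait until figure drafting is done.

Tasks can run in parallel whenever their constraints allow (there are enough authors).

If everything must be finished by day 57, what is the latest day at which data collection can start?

9

Nothing follows submission; the deadline of day 57 is its only limit. It must start by 57 − 10 = day 47.
Formatting must finish before submission (must start by day 47). With a 3-day duration, formatting must start by 47 − 3 = day 44.
Writing must finish before formatting (must start by day 44). With an 8-day duration, writing must start by 44 − 8 = day 36.
To finish by day 57, internal review (duration 10) must start no later than day 47.
For figure drafting: writing (must start by day 36, minus 2-day gap → day 34); internal review (must start by day 47); submission (must start by day 47). The most restrictive is day 34; with a 5-day duration, figure drafting must start by day 29.
Since figure drafting (must start by day 29, minus 3-day gap → day 26) depends on it, analysis must finish by day 26. Backing off its 10-day duration gives a latest start of day 16.
Data collection has several dependents: analysis (must start by day 16, minus 2-day gap → day 14); figure drafting (must start by day 29). The earliest of those limits is day 14, so data collection must start by 14 − 5 = day 9.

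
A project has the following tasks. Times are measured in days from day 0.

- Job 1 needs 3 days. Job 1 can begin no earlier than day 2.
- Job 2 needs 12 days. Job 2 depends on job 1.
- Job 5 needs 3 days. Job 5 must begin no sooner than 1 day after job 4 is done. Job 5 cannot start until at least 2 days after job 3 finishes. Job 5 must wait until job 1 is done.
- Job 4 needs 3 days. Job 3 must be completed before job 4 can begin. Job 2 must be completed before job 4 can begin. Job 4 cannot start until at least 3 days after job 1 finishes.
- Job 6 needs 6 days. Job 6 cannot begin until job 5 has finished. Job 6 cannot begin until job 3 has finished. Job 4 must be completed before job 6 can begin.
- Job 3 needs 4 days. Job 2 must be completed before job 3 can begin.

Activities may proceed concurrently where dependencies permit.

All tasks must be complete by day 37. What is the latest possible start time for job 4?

To finish by day 37, job 6 (duration 6) must start no later than day 31.
Job 5 feeds into job 6 (must start by day 31); so job 5 must finish by day 31 and therefore start by day 28.
Job 4 must finish in time for job 5 (must start by day 28, minus 1-day gap → day 27); job 6 (must start by day 31). The tightest is day 27, so job 4 must start by 27 − 3 = day 24.

24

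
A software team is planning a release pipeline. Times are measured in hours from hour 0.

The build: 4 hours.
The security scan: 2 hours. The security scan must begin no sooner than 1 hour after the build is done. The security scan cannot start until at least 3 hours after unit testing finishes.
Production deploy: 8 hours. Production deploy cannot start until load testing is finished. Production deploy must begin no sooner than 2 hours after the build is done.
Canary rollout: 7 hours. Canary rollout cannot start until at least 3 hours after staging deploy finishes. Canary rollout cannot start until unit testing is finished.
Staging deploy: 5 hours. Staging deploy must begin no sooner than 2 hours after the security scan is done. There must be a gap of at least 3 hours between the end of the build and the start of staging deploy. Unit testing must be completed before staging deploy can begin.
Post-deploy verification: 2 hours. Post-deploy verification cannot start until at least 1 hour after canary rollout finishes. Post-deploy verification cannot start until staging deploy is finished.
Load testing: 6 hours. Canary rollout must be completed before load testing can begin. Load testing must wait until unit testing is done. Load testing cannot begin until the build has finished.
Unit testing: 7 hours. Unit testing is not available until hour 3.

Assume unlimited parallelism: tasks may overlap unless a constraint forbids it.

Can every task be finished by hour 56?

After its own release at hour 3, unit testing can start at hour 3 and finishes at hour 10.
The build can start immediately at hour 0; it finishes at hour 4.
For the security scan: the build (finishes hour 4, plus 1-hour gap → hour 5); unit testing (finishes hour 10, plus 3-hour gap → hour 13). Taking the maximum gives a start of hour 13, and it finishes at 13 + 2 = hour 15.
For staging deploy: the security scan (finishes hour 15, plus 2-hour gap → hour 17); the build (finishes hour 4, plus 3-hour gap → hour 7); unit testing (finishes hour 10). Taking the maximum gives a start of hour 17, and it finishes at 17 + 5 = hour 22.
For canary rollout: staging deploy (finishes hour 22, plus 3-hour gap → hour 25); unit testing (finishes hour 10). Taking the maximum gives a start of hour 25, and it finishes at 25 + 7 = hour 32.
Post-deploy verification needs all of canary rollout (finishes hour 32, plus 1-hour gap → hour 33); staging deploy (finishes hour 22). That puts its earliest start at hour 33; it finishes at 33 + 2 = hour 35.
Load testing cannot start until canary rollout (finishes hour 32); unit testing (finishes hour 10); the build (finishes hour 4). The controlling bound is hour 32, so load testing finishes at 32 + 6 = hour 38.
Production deploy has to wait for load testing (finishes hour 38); the build (finishes hour 4, plus 2-hour gap → hour 6). The latest of these is hour 38, so production deploy runs hour 38 to 38 + 8 = hour 46.
Every task is finished by hour 46, which is no later than the deadline of 56, so the schedule is feasible.

Yes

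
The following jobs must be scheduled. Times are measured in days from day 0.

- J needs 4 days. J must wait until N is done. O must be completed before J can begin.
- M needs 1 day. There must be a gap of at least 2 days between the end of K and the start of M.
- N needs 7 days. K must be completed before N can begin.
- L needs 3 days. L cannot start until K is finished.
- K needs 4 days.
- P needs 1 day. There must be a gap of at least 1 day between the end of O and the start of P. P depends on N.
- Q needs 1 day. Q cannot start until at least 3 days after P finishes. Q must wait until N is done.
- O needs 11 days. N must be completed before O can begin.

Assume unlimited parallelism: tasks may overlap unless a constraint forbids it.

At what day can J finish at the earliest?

K has no prerequisites, so it starts at day 0 and finishes at day 4.
N waits on K (finishes day 4), so it starts at day 4 and finishes at 4 + 7 = day 11.
O cannot begin until N (finishes day 11). It runs from day 11 to 11 + 11 = day 22.
For J: N (finishes day 11); O (finishes day 22). Taking the maximum gives a start of day 22, and it finishes at 22 + 4 = day 26.

26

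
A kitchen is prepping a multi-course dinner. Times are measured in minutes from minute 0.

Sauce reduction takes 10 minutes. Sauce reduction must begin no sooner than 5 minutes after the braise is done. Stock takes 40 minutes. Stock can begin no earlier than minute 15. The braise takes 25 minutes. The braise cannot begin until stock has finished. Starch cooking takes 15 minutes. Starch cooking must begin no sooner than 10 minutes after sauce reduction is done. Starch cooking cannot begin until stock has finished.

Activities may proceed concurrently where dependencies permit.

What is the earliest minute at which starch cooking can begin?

After its own release at minute 15, stock can start at minute 15 and finishes at minute 55.
The braise waits on stock (finishes minute 55), so it starts at minute 55 and finishes at 55 + 25 = minute 80.
After the braise (finishes minute 80, plus 5-minute gap → minute 85), sauce reduction can start at minute 85 and finishes at minute 95.
Starch cooking waits on sauce reduction (finishes minute 95, plus 10-minute gap → minute 105); stock (finishes minute 55). The latest of these is minute 105, which is the earliest starch cooking can start.

105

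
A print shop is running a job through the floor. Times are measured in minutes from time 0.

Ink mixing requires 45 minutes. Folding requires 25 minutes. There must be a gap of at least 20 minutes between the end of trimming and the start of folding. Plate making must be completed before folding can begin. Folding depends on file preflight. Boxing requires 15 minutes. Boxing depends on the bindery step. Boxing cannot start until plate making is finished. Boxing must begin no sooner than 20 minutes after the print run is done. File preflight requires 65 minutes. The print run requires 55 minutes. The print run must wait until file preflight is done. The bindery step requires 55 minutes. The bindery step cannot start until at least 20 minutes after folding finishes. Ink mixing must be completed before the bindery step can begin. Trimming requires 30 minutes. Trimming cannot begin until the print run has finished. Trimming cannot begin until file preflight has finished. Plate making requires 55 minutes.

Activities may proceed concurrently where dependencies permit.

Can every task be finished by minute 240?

Ink mixing can start immediately at minute 0; it finishes at minute 45.
Nothing blocks plate making, so it runs from minute 0 to minute 55.
Nothing blocks file preflight, so it runs from minute 0 to minute 65.
After file preflight (finishes minute 65), the print run can start at minute 65 and finishes at minute 120.
Trimming needs all of the print run (finishes minute 120); file preflight (finishes minute 65). That puts its earliest start at minute 120; it finishes at 120 + 30 = minute 150.
For folding: trimming (finishes minute 150, plus 20-minute gap → minute 170); plate making (finishes minute 55); file preflight (finishes minute 65). Taking the maximum gives a start of minute 170, and it finishes at 170 + 25 = minute 195.
The bindery step cannot start until folding (finishes minute 195, plus 20-minute gap → minute 215); ink mixing (finishes minute 45). The controlling bound is minute 215, so the bindery step finishes at 215 + 55 = minute 270.
For boxing: the bindery step (finishes minute 270); plate making (finishes minute 55); the print run (finishes minute 120, plus 20-minute gap → minute 140). Taking the maximum gives a start of minute 270, and it finishes at 270 + 15 = minute 285.
The earliest everything can be done is minute 285, which is after the deadline of 240, so it is not possible.

No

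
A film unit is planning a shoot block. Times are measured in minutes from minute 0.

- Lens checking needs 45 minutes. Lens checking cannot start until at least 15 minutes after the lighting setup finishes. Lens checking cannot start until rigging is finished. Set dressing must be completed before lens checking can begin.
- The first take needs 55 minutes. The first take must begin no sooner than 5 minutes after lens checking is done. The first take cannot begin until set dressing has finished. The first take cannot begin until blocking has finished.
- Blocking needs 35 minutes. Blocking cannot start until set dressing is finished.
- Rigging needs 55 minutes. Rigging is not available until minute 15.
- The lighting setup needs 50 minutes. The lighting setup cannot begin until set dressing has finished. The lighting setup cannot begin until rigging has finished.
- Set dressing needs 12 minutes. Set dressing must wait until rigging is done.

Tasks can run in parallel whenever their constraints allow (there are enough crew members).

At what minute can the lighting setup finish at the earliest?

132

Rigging waits on its own release at minute 15, so it starts at minute 15 and finishes at 15 + 55 = minute 70.
After rigging (finishes minute 70), set dressing can start at minute 70 and finishes at minute 82.
For the lighting setup: set dressing (finishes minute 82); rigging (finishes minute 70). Taking the maximum gives a start of minute 82, and it finishes at 82 + 50 = minute 132.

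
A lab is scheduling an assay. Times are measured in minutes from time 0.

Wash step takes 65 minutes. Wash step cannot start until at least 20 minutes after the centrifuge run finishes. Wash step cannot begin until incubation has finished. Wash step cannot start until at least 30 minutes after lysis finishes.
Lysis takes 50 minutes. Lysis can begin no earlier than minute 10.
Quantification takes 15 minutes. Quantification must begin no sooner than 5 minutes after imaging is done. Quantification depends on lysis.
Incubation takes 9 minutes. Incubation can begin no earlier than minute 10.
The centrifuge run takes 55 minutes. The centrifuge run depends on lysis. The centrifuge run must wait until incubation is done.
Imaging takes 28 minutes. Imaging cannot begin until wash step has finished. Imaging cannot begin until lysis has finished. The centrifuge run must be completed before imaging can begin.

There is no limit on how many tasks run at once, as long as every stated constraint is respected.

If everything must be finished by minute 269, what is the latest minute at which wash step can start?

156

Nothing follows quantification; the deadline of minute 269 is its only limit. It must start by 269 − 15 = minute 254.
Imaging must finish before quantification (must start by minute 254, minus 5-minute gap → minute 249). With a 28-minute duration, imaging must start by 249 − 28 = minute 221.
Wash step feeds into imaging (must start by minute 221); so wash step must finish by minute 221 and therefore start by minute 156.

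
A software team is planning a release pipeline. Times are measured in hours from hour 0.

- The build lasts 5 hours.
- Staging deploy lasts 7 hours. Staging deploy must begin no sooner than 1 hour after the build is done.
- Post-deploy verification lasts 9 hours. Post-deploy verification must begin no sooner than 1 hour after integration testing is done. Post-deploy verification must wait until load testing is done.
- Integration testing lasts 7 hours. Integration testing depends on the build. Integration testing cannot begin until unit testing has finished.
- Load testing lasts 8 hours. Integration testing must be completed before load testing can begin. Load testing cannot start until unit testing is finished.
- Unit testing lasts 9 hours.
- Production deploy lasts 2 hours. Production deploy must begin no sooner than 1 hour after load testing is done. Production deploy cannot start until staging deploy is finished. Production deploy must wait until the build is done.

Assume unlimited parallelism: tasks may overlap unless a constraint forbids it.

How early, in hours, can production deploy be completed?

Unit testing can start immediately at hour 0; it finishes at hour 9.
The build can start immediately at hour 0; it finishes at hour 5.
Staging deploy waits on the build (finishes hour 5, plus 1-hour gap → hour 6), so it starts at hour 6 and finishes at 6 + 7 = hour 13.
For integration testing: the build (finishes hour 5); unit testing (finishes hour 9). Taking the maximum gives a start of hour 9, and it finishes at 9 + 7 = hour 16.
For load testing: integration testing (finishes hour 16); unit testing (finishes hour 9). Taking the maximum gives a start of hour 16, and it finishes at 16 + 8 = hour 24.
Production deploy needs all of load testing (finishes hour 24, plus 1-hour gap → hour 25); staging deploy (finishes hour 13); the build (finishes hour 5). That puts its earliest start at hour 25; it finishes at 25 + 2 = hour 27.

27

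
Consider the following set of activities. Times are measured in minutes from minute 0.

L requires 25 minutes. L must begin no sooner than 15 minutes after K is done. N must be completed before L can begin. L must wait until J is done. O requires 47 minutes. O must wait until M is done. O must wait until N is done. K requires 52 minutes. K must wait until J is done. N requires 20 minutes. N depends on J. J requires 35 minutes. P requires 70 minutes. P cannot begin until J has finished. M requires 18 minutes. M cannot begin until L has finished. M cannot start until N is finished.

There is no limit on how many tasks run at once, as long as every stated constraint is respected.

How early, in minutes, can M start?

J has no prerequisites, so it starts at minute 0 and finishes at minute 35.
N cannot begin until J (finishes minute 35). It runs from minute 35 to 35 + 20 = minute 55.
K waits on J (finishes minute 35), so it starts at minute 35 and finishes at 35 + 52 = minute 87.
L cannot start until K (finishes minute 87, plus 15-minute gap → minute 102); N (finishes minute 55); J (finishes minute 35). The controlling bound is minute 102, so L finishes at 102 + 25 = minute 127.
M waits on L (finishes minute 127); N (finishes minute 55). The latest of these is minute 127, which is the earliest M can start.

127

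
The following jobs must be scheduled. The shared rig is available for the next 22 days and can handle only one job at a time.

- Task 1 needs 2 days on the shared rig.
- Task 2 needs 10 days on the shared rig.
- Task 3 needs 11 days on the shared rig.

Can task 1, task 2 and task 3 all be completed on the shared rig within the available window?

No

Running back to back, the jobs need 2 + 10 + 11 = 23 days on the shared rig.
Since 23 > 22, they cannot all fit.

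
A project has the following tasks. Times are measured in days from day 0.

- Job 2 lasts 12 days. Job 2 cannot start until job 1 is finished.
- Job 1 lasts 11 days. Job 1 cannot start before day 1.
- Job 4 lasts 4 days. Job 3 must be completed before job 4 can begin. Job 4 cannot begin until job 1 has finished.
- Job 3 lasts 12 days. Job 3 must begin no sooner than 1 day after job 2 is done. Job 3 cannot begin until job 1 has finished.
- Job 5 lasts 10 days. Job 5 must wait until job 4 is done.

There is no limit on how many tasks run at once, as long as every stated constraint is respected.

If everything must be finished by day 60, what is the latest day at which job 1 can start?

10

Job 5 must finish by day 60; it takes 10 days, so it must start by 60 − 10 = day 50.
Job 4 has to be done before job 5 (must start by day 50). That means finishing by day 50, i.e. starting by 50 − 4 = day 46.
Job 3 must finish before job 4 (must start by day 46). With a 12-day duration, job 3 must start by 46 − 12 = day 34.
Job 2 must finish before job 3 (must start by day 34, minus 1-day gap → day 33). With a 12-day duration, job 2 must start by 33 − 12 = day 21.
Job 1 has several dependents: job 2 (must start by day 21); job 3 (must start by day 34); job 4 (must start by day 46). The earliest of those limits is day 21, so job 1 must start by 21 − 11 = day 10.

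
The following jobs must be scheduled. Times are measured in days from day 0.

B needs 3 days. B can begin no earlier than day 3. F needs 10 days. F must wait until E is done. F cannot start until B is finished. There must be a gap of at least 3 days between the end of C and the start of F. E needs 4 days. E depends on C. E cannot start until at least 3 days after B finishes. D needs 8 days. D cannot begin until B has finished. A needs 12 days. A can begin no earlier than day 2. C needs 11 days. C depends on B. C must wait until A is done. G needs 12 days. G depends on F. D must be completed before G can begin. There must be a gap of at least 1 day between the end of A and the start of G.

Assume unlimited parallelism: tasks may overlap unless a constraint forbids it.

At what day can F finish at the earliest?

After its own release at day 3, B can start at day 3 and finishes at day 6.
After its own release at day 2, A can start at day 2 and finishes at day 14.
C cannot start until B (finishes day 6); A (finishes day 14). The controlling bound is day 14, so C finishes at 14 + 11 = day 25.
For E: C (finishes day 25); B (finishes day 6, plus 3-day gap → day 9). Taking the maximum gives a start of day 25, and it finishes at 25 + 4 = day 29.
F has to wait for E (finishes day 29); B (finishes day 6); C (finishes day 25, plus 3-day gap → day 28). The latest of these is day 29, so F runs day 29 to 29 + 10 = day 39.

39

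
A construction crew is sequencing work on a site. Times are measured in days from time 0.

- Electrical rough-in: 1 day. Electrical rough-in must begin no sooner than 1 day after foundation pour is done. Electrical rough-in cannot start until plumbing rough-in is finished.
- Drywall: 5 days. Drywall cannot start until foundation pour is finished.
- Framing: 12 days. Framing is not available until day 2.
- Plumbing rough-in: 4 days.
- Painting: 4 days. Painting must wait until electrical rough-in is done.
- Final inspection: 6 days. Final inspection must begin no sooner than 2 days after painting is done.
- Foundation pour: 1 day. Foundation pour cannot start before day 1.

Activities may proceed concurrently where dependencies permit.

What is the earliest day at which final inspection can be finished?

17

Nothing blocks plumbing rough-in, so it runs from day 0 to day 4.
Foundation pour cannot begin until its own release at day 1. It runs from day 1 to 1 + 1 = day 2.
Electrical rough-in cannot start until foundation pour (finishes day 2, plus 1-day gap → day 3); plumbing rough-in (finishes day 4). The controlling bound is day 4, so electrical rough-in finishes at 4 + 1 = day 5.
After electrical rough-in (finishes day 5), painting can start at day 5 and finishes at day 9.
Final inspection cannot begin until painting (finishes day 9, plus 2-day gap → day 11). It runs from day 11 to 11 + 6 = day 17.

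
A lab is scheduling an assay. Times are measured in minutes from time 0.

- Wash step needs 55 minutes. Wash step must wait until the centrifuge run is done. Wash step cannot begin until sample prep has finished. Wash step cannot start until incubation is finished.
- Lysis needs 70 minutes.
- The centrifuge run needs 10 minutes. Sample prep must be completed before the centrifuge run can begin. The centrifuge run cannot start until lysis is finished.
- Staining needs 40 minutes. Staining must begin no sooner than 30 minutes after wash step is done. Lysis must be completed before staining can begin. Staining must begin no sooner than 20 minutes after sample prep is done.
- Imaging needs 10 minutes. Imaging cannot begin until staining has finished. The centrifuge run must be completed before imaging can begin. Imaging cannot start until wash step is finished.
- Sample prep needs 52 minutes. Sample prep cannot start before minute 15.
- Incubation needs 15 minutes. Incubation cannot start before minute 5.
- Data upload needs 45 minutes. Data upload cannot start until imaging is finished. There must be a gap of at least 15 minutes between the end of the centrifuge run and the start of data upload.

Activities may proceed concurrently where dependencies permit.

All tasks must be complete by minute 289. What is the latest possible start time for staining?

194

Nothing follows data upload; the deadline of minute 289 is its only limit. It must start by 289 − 45 = minute 244.
Imaging feeds into data upload (must start by minute 244); so imaging must finish by minute 244 and therefore start by minute 234.
Staining must finish before imaging (must start by minute 234). With a 40-minute duration, staining must start by 234 − 40 = minute 194.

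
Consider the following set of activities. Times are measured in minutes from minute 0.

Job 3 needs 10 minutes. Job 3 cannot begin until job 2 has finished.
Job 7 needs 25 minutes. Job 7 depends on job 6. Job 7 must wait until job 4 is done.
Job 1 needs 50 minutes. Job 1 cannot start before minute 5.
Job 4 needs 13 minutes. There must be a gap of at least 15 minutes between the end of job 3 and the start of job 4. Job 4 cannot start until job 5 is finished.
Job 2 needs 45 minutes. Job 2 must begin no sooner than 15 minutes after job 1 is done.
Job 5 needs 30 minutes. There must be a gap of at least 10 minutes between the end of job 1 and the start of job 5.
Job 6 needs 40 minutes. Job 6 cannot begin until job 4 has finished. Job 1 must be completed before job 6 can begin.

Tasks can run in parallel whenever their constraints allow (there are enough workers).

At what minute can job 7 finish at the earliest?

After its own release at minute 5, job 1 can start at minute 5 and finishes at minute 55.
Job 5 waits on job 1 (finishes minute 55, plus 10-minute gap → minute 65), so it starts at minute 65 and finishes at 65 + 30 = minute 95.
Job 2 waits on job 1 (finishes minute 55, plus 15-minute gap → minute 70), so it starts at minute 70 and finishes at 70 + 45 = minute 115.
After job 2 (finishes minute 115), job 3 can start at minute 115 and finishes at minute 125.
Job 4 needs all of job 3 (finishes minute 125, plus 15-minute gap → minute 140); job 5 (finishes minute 95). That puts its earliest start at minute 140; it finishes at 140 + 13 = minute 153.
Job 6 has to wait for job 4 (finishes minute 153); job 1 (finishes minute 55). The latest of these is minute 153, so job 6 runs minute 153 to 153 + 40 = minute 193.
Job 7 has to wait for job 6 (finishes minute 193); job 4 (finishes minute 153). The latest of these is minute 193, so job 7 runs minute 193 to 193 + 25 = minute 218.

218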